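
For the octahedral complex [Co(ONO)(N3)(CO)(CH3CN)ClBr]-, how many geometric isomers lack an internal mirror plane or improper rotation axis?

15

The six octahedral sites form three mutually perpendicular trans pairs.
Systematic enumeration (placing each ligand type in turn and discarding arrangements equivalent by rotation or reflection) gives 15 geometric isomers.
Of these, 15 lack any improper symmetry element and so occur as enantiomeric pairs, giving 15 + 15 = 30 stereoisomers in total.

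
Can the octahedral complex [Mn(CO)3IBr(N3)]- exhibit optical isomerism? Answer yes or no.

Systematic placement gives 4 geometric isomers: CO mer (3 arrangements); CO fac (chiral).
One of these lacks any improper symmetry element and so occurs as an enantiomeric pair, giving 4 + 1 = 5 stereoisomers in total.

yes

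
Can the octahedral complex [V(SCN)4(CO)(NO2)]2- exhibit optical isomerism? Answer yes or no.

no

The six octahedral sites form three mutually perpendicular trans pairs.
Systematic placement gives 2 geometric isomers: CO and NO2 mutually trans; CO and NO2 mutually cis.
Each arrangement has an internal mirror plane or centre of symmetry, so none is chiral.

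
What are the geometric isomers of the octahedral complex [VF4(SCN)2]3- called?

The six octahedral sites form three mutually perpendicular trans pairs.
The distinct arrangements are (2 in all): SCN trans; SCN cis.

cis and trans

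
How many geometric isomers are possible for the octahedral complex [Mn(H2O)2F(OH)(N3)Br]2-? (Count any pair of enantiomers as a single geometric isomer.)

9

Systematic enumeration (placing each ligand type in turn and discarding arrangements equivalent by rotation or reflection) gives 9 geometric isomers.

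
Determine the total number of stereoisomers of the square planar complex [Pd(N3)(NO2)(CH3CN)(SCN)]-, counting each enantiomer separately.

3

In a square planar complex each vertex has one trans partner and two cis neighbours.
There are 3 geometric isomers: (CH3CN/NO2 trans, N3/SCN trans); (CH3CN/SCN trans, N3/NO2 trans); (CH3CN/N3 trans, NO2/SCN trans).
Each arrangement has an internal mirror plane or centre of symmetry, so none is chiral.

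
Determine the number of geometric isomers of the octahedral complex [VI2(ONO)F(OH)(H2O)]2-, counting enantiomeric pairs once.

9

An octahedron has six vertices in three trans pairs; every non-trans pair is cis.
Placing the ligands in turn and identifying arrangements related by rotation or reflection leaves 9 distinct geometric isomers.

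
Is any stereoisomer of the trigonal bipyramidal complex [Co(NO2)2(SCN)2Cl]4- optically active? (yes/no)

In a trigonal bipyramid the two axial positions differ from the three equatorial ones.
Placing the ligands in turn and identifying arrangements related by rotation or reflection leaves 5 distinct geometric isomers.
One of these lacks any improper symmetry element and so occurs as an enantiomeric pair, giving 5 + 1 = 6 stereoisomers in total.

yes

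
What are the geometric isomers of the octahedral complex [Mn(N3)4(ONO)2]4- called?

The distinct arrangements are (2 in all): ONO trans; ONO cis.

cis and trans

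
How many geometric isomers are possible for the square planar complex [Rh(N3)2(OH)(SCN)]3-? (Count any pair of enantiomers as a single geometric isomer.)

2

A square has two trans pairs of vertices; adjacent vertices are cis.
The distinct arrangements are (2 in all): N3 cis; N3 trans.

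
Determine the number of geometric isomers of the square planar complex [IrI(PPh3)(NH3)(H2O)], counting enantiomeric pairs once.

In a square planar complex each vertex has one trans partner and two cis neighbours.
There are 3 geometric isomers: (H2O/NH3 trans, I/PPh3 trans); (H2O/PPh3 trans, I/NH3 trans); (H2O/I trans, NH3/PPh3 trans).

3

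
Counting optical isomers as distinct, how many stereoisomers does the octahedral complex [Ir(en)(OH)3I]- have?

2

An octahedron has six vertices in three trans pairs; every non-trans pair is cis.
Each en is bidentate and must span two cis positions.
There are 2 geometric isomers: OH fac; OH mer.
Each arrangement has an internal mirror plane or centre of symmetry, so none is chiral.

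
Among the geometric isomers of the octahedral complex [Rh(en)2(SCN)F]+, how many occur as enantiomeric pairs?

1

In an octahedral complex each vertex has one trans partner and four cis neighbours.
Each en is bidentate and must span two cis positions.
Systematic placement gives 2 geometric isomers: SCN and F mutually trans; SCN and F mutually cis (chiral).
One of these lacks any improper symmetry element and so occurs as an enantiomeric pair, giving 2 + 1 = 3 stereoisomers in total.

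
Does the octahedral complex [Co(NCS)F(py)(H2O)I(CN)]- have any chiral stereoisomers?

yes

An octahedron has six vertices in three trans pairs; every non-trans pair is cis.
Exhaustive case analysis gives 15 geometric isomers.
Of these, 15 lack any improper symmetry element and so occur as enantiomeric pairs, giving 15 + 15 = 30 stereoisomers in total.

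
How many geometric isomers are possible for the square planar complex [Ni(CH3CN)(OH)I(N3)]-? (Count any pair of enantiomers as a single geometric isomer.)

A square has two trans pairs of vertices; adjacent vertices are cis.
Systematic placement gives 3 geometric isomers: (CH3CN/N3 trans, I/OH trans); (CH3CN/OH trans, I/N3 trans); (CH3CN/I trans, N3/OH trans).

3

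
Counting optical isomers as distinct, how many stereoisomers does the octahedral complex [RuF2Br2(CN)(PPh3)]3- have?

Systematic placement gives 6 geometric isomers: F cis, Br trans; F trans, Br trans; F cis, Br cis (3 arrangements, 2 chiral); F trans, Br cis.
Of these, 2 lack any improper symmetry element and so occur as enantiomeric pairs, giving 6 + 2 = 8 stereoisomers in total.

8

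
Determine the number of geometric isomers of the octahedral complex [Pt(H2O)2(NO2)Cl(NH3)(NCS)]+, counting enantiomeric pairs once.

9

An octahedron has six vertices in three trans pairs; every non-trans pair is cis.
Placing the ligands in turn and identifying arrangements related by rotation or reflection leaves 9 distinct geometric isomers.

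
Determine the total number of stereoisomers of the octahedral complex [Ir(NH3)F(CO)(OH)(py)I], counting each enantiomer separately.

30

An octahedron has six vertices in three trans pairs; every non-trans pair is cis.
Exhaustive case analysis gives 15 geometric isomers.
Of these, 15 lack any improper symmetry element and so occur as enantiomeric pairs, giving 15 + 15 = 30 stereoisomers in total.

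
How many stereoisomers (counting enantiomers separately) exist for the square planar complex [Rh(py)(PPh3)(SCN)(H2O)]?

A square has two trans pairs of vertices; adjacent vertices are cis.
There are 3 geometric isomers: (H2O/SCN trans, PPh3/py trans); (H2O/py trans, PPh3/SCN trans); (H2O/PPh3 trans, SCN/py trans).
Each arrangement has an internal mirror plane or centre of symmetry, so none is chiral.

3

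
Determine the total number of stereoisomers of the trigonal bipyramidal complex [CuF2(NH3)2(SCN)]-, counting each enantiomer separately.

6

A trigonal bipyramid has two axial and three equatorial sites, which are chemically inequivalent.
Placing the ligands in turn and identifying arrangements related by rotation or reflection leaves 5 distinct geometric isomers.
One of these lacks any improper symmetry element and so occurs as an enantiomeric pair, giving 5 + 1 = 6 stereoisomers in total.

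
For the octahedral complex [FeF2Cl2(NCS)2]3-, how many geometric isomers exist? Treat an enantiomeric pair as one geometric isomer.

An octahedron has six vertices in three trans pairs; every non-trans pair is cis.
The distinct arrangements are (5 in all): F trans, Cl trans, NCS trans; F cis, Cl trans, NCS cis; F cis, Cl cis, NCS trans; F cis, Cl cis, NCS cis (chiral); F trans, Cl cis, NCS cis.

5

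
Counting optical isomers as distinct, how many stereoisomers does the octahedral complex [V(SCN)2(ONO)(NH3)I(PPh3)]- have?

15

In an octahedral complex each vertex has one trans partner and four cis neighbours.
Placing the ligands in turn and identifying arrangements related by rotation or reflection leaves 9 distinct geometric isomers.
Of these, 6 lack any improper symmetry element and so occur as enantiomeric pairs, giving 9 + 6 = 15 stereoisomers in total.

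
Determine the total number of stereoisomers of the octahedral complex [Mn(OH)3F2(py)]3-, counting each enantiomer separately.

An octahedron has six vertices in three trans pairs; every non-trans pair is cis.
Systematic placement gives 3 geometric isomers: OH mer, F trans; OH fac, F cis; OH mer, F cis.
Each arrangement has an internal mirror plane or centre of symmetry, so none is chiral.

3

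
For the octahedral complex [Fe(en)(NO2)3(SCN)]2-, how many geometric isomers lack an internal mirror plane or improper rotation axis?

0

In an octahedral complex each vertex has one trans partner and four cis neighbours.
Each en is bidentate and must span two cis positions.
The distinct arrangements are (2 in all): NO2 mer; NO2 fac.
Each arrangement has an internal mirror plane or centre of symmetry, so none is chiral.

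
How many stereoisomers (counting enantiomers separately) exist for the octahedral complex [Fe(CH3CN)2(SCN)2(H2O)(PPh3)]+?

8

The six octahedral sites form three mutually perpendicular trans pairs.
The distinct arrangements are (6 in all): CH3CN trans, SCN trans; CH3CN trans, SCN cis; CH3CN cis, SCN trans; CH3CN cis, SCN cis (3 arrangements, 2 chiral).
Of these, 2 lack any improper symmetry element and so occur as enantiomeric pairs, giving 6 + 2 = 8 stereoisomers in total.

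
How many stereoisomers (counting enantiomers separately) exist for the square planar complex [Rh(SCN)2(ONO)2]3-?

Working through the distinct placements yields 2 geometric isomers: SCN cis; SCN trans.
Each arrangement has an internal mirror plane or centre of symmetry, so none is chiral.

2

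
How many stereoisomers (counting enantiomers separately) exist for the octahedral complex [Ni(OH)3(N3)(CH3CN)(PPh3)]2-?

5

The distinct arrangements are (4 in all): OH mer (3 arrangements); OH fac (chiral).
One of these lacks any improper symmetry element and so occurs as an enantiomeric pair, giving 4 + 1 = 5 stereoisomers in total.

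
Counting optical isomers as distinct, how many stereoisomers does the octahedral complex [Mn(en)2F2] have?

Each en is bidentate and must span two cis positions.
There are 2 geometric isomers: F trans; F cis (chiral).
One of these lacks any improper symmetry element and so occurs as an enantiomeric pair, giving 2 + 1 = 3 stereoisomers in total.

3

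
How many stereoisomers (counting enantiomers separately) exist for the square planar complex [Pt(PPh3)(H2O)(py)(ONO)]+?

3

A square has two trans pairs of vertices; adjacent vertices are cis.
The distinct arrangements are (3 in all): (H2O/PPh3 trans, ONO/py trans); (H2O/py trans, ONO/PPh3 trans); (H2O/ONO trans, PPh3/py trans).
Each arrangement has an internal mirror plane or centre of symmetry, so none is chiral.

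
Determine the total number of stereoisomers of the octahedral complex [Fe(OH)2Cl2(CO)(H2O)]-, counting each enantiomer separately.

The six octahedral sites form three mutually perpendicular trans pairs.
There are 6 geometric isomers: OH trans, Cl cis; OH cis, Cl cis (3 arrangements, 2 chiral); OH trans, Cl trans; OH cis, Cl trans.
Of these, 2 lack any improper symmetry element and so occur as enantiomeric pairs, giving 6 + 2 = 8 stereoisomers in total.

8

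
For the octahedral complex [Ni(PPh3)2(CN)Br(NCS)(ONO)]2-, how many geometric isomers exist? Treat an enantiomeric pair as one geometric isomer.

9

The six octahedral sites form three mutually perpendicular trans pairs.
Systematic enumeration (placing each ligand type in turn and discarding arrangements equivalent by rotation or reflection) gives 9 geometric isomers.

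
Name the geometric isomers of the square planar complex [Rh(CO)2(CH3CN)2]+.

There are 2 geometric isomers: CO cis; CO trans.

cis and trans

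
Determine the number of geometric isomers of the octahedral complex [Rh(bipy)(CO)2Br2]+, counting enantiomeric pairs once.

3

The six octahedral sites form three mutually perpendicular trans pairs.
Each bipy is bidentate and must span two cis positions.
There are 3 geometric isomers: CO cis, Br trans; CO cis, Br cis (chiral); CO trans, Br cis.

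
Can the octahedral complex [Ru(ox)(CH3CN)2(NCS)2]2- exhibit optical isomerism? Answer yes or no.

yes

Each ox is bidentate and must span two cis positions.
Systematic placement gives 3 geometric isomers: CH3CN trans, NCS cis; CH3CN cis, NCS cis (chiral); CH3CN cis, NCS trans.
One of these lacks any improper symmetry element and so occurs as an enantiomeric pair, giving 3 + 1 = 4 stereoisomers in total.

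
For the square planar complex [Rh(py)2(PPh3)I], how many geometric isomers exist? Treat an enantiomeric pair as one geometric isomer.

A square has two trans pairs of vertices; adjacent vertices are cis.
There are 2 geometric isomers: py cis; py trans.

2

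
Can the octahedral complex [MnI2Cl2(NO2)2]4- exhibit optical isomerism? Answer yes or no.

yes

An octahedron has six vertices in three trans pairs; every non-trans pair is cis.
Systematic placement gives 5 geometric isomers: I trans, Cl trans, NO2 trans; I cis, Cl trans, NO2 cis; I cis, Cl cis, NO2 trans; I cis, Cl cis, NO2 cis (chiral); I trans, Cl cis, NO2 cis.
One of these lacks any improper symmetry element and so occurs as an enantiomeric pair, giving 5 + 1 = 6 stereoisomers in total.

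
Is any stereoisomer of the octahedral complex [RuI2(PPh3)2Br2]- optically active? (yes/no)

An octahedron has six vertices in three trans pairs; every non-trans pair is cis.
The distinct arrangements are (5 in all): I trans, PPh3 trans, Br trans; I cis, PPh3 cis, Br trans; I cis, PPh3 trans, Br cis; I cis, PPh3 cis, Br cis (chiral); I trans, PPh3 cis, Br cis.
One of these lacks any improper symmetry element and so occurs as an enantiomeric pair, giving 5 + 1 = 6 stereoisomers in total.

yes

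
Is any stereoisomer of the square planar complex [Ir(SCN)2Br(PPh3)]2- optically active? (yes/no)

In a square planar complex each vertex has one trans partner and two cis neighbours.
The distinct arrangements are (2 in all): SCN cis; SCN trans.
Each arrangement has an internal mirror plane or centre of symmetry, so none is chiral.

no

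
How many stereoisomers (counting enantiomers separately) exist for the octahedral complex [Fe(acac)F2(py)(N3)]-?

6

In an octahedral complex each vertex has one trans partner and four cis neighbours.
Each acac is bidentate and must span two cis positions.
Systematic placement gives 4 geometric isomers: F trans; F cis (3 arrangements, 2 chiral).
Of these, 2 lack any improper symmetry element and so occur as enantiomeric pairs, giving 4 + 2 = 6 stereoisomers in total.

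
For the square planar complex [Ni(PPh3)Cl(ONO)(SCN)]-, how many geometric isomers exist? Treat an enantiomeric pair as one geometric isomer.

A square has two trans pairs of vertices; adjacent vertices are cis.
The distinct arrangements are (3 in all): (Cl/PPh3 trans, ONO/SCN trans); (Cl/SCN trans, ONO/PPh3 trans); (Cl/ONO trans, PPh3/SCN trans).

3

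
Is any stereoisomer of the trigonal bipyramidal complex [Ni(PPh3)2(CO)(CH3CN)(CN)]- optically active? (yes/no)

Placing the ligands in turn and identifying arrangements related by rotation or reflection leaves 7 distinct geometric isomers.
Of these, 3 lack any improper symmetry element and so occur as enantiomeric pairs, giving 7 + 3 = 10 stereoisomers in total.

yes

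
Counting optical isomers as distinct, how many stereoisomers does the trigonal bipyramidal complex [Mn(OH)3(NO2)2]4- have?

There are 3 geometric isomers: NO2 both axial; NO2 one axial, one equatorial; NO2 both equatorial.
Each arrangement has an internal mirror plane or centre of symmetry, so none is chiral.

3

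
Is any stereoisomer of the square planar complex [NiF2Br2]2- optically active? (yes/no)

no

Working through the distinct placements yields 2 geometric isomers: F cis; F trans.
Each arrangement has an internal mirror plane or centre of symmetry, so none is chiral.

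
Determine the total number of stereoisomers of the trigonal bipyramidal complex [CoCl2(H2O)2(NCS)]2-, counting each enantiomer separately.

In a trigonal bipyramid the two axial positions differ from the three equatorial ones.
Placing the ligands in turn and identifying arrangements related by rotation or reflection leaves 5 distinct geometric isomers.
One of these lacks any improper symmetry element and so occurs as an enantiomeric pair, giving 5 + 1 = 6 stereoisomers in total.

6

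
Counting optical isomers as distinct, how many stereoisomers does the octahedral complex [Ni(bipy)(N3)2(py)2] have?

The six octahedral sites form three mutually perpendicular trans pairs.
Each bipy is bidentate and must span two cis positions.
Systematic placement gives 3 geometric isomers: N3 trans, py cis; N3 cis, py trans; N3 cis, py cis (chiral).
One of these lacks any improper symmetry element and so occurs as an enantiomeric pair, giving 3 + 1 = 4 stereoisomers in total.

4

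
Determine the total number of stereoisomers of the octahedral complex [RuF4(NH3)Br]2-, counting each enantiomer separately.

2

An octahedron has six vertices in three trans pairs; every non-trans pair is cis.
Working through the distinct placements yields 2 geometric isomers: NH3 and Br mutually cis; NH3 and Br mutually trans.
Each arrangement has an internal mirror plane or centre of symmetry, so none is chiral.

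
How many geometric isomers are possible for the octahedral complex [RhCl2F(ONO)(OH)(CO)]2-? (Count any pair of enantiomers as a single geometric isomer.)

9

An octahedron has six vertices in three trans pairs; every non-trans pair is cis.
Systematic enumeration (placing each ligand type in turn and discarding arrangements equivalent by rotation or reflection) gives 9 geometric isomers.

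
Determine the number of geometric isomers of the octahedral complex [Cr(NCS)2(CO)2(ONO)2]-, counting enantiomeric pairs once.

5

An octahedron has six vertices in three trans pairs; every non-trans pair is cis.
Systematic placement gives 5 geometric isomers: NCS trans, CO trans, ONO trans; NCS cis, CO trans, ONO cis; NCS cis, CO cis, ONO trans; NCS cis, CO cis, ONO cis (chiral); NCS trans, CO cis, ONO cis.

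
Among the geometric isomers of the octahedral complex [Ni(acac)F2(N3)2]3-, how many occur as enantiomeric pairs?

An octahedron has six vertices in three trans pairs; every non-trans pair is cis.
Each acac is bidentate and must span two cis positions.
The distinct arrangements are (3 in all): F trans, N3 cis; F cis, N3 cis (chiral); F cis, N3 trans.
One of these lacks any improper symmetry element and so occurs as an enantiomeric pair, giving 3 + 1 = 4 stereoisomers in total.

1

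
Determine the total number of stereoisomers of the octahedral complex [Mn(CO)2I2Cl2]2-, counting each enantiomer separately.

In an octahedral complex each vertex has one trans partner and four cis neighbours.
The distinct arrangements are (5 in all): CO trans, I trans, Cl trans; CO trans, I cis, Cl cis; CO cis, I trans, Cl cis; CO cis, I cis, Cl cis (chiral); CO cis, I cis, Cl trans.
One of these lacks any improper symmetry element and so occurs as an enantiomeric pair, giving 5 + 1 = 6 stereoisomers in total.

6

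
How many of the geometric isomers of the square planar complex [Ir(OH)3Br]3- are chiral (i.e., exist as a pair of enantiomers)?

0

In a square planar complex each vertex has one trans partner and two cis neighbours.
Only one geometric arrangement is possible.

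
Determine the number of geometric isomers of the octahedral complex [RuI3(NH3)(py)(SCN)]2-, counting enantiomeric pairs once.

4

Working through the distinct placements yields 4 geometric isomers: I mer (3 arrangements); I fac (chiral).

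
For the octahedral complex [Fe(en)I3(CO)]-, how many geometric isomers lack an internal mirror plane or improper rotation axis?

Each en is bidentate and must span two cis positions.
The distinct arrangements are (2 in all): I fac; I mer.
Each arrangement has an internal mirror plane or centre of symmetry, so none is chiral.

0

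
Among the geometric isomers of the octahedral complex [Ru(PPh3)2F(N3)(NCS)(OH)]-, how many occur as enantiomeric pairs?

6

An octahedron has six vertices in three trans pairs; every non-trans pair is cis.
Systematic enumeration (placing each ligand type in turn and discarding arrangements equivalent by rotation or reflection) gives 9 geometric isomers.
Of these, 6 lack any improper symmetry element and so occur as enantiomeric pairs, giving 9 + 6 = 15 stereoisomers in total.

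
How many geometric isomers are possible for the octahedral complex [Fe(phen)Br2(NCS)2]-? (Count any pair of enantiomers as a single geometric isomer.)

3

Each phen is bidentate and must span two cis positions.
There are 3 geometric isomers: Br trans, NCS cis; Br cis, NCS cis (chiral); Br cis, NCS trans.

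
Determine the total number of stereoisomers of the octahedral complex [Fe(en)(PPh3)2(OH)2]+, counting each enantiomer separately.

The six octahedral sites form three mutually perpendicular trans pairs.
Each en is bidentate and must span two cis positions.
Working through the distinct placements yields 3 geometric isomers: PPh3 cis, OH trans; PPh3 cis, OH cis (chiral); PPh3 trans, OH cis.
One of these lacks any improper symmetry element and so occurs as an enantiomeric pair, giving 3 + 1 = 4 stereoisomers in total.

4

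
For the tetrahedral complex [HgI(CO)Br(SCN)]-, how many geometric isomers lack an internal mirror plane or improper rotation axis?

In a tetrahedral complex all four positions are equivalent and every pair of ligands is adjacent — there is no cis/trans distinction.
Only one geometric arrangement is possible; it has no improper symmetry element, so it exists as a pair of enantiomers (2 stereoisomers).

1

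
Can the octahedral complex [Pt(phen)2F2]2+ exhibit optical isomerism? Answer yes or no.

yes

In an octahedral complex each vertex has one trans partner and four cis neighbours.
Each phen is bidentate and must span two cis positions.
Working through the distinct placements yields 2 geometric isomers: F trans; F cis (chiral).
One of these lacks any improper symmetry element and so occurs as an enantiomeric pair, giving 2 + 1 = 3 stereoisomers in total.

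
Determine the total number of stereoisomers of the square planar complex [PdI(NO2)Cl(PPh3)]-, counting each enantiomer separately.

3

In a square planar complex each vertex has one trans partner and two cis neighbours.
Systematic placement gives 3 geometric isomers: (Cl/NO2 trans, I/PPh3 trans); (Cl/PPh3 trans, I/NO2 trans); (Cl/I trans, NO2/PPh3 trans).
Each arrangement has an internal mirror plane or centre of symmetry, so none is chiral.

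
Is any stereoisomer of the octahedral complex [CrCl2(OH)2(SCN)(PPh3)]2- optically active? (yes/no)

yes

In an octahedral complex each vertex has one trans partner and four cis neighbours.
The distinct arrangements are (6 in all): Cl trans, OH trans; Cl trans, OH cis; Cl cis, OH cis (3 arrangements, 2 chiral); Cl cis, OH trans.
Of these, 2 lack any improper symmetry element and so occur as enantiomeric pairs, giving 6 + 2 = 8 stereoisomers in total.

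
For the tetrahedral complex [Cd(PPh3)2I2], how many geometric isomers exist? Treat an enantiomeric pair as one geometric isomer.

Only one geometric arrangement is possible.

1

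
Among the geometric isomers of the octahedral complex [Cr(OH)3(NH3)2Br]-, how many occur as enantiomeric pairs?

0

There are 3 geometric isomers: OH mer, NH3 cis; OH mer, NH3 trans; OH fac, NH3 cis.
Each arrangement has an internal mirror plane or centre of symmetry, so none is chiral.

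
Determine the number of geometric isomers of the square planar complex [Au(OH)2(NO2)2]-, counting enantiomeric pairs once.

2

A square has two trans pairs of vertices; adjacent vertices are cis.
The distinct arrangements are (2 in all): OH cis; OH trans.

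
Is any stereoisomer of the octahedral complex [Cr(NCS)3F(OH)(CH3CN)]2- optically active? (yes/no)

yes

The distinct arrangements are (4 in all): NCS mer (3 arrangements); NCS fac (chiral).
One of these lacks any improper symmetry element and so occurs as an enantiomeric pair, giving 4 + 1 = 5 stereoisomers in total.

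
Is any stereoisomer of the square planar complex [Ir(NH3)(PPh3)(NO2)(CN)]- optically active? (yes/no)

no

In a square planar complex each vertex has one trans partner and two cis neighbours.
There are 3 geometric isomers: (CN/NO2 trans, NH3/PPh3 trans); (CN/PPh3 trans, NH3/NO2 trans); (CN/NH3 trans, NO2/PPh3 trans).
Each arrangement has an internal mirror plane or centre of symmetry, so none is chiral.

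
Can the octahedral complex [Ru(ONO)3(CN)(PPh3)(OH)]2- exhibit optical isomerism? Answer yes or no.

yes

In an octahedral complex each vertex has one trans partner and four cis neighbours.
Working through the distinct placements yields 4 geometric isomers: ONO mer (3 arrangements); ONO fac (chiral).
One of these lacks any improper symmetry element and so occurs as an enantiomeric pair, giving 4 + 1 = 5 stereoisomers in total.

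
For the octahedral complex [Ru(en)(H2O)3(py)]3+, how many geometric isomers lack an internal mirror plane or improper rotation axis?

An octahedron has six vertices in three trans pairs; every non-trans pair is cis.
Each en is bidentate and must span two cis positions.
Working through the distinct placements yields 2 geometric isomers: H2O mer; H2O fac.
Each arrangement has an internal mirror plane or centre of symmetry, so none is chiral.

0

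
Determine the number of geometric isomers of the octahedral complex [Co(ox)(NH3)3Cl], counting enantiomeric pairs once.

Each ox is bidentate and must span two cis positions.
Systematic placement gives 2 geometric isomers: NH3 fac; NH3 mer.

2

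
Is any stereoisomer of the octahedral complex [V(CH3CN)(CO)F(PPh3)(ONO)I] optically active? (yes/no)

yes

Exhaustive case analysis gives 15 geometric isomers.
Of these, 15 lack any improper symmetry element and so occur as enantiomeric pairs, giving 15 + 15 = 30 stereoisomers in total.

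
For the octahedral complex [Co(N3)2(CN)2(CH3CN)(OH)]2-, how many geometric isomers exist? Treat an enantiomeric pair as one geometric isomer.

An octahedron has six vertices in three trans pairs; every non-trans pair is cis.
The distinct arrangements are (6 in all): N3 cis, CN cis (3 arrangements, 2 chiral); N3 trans, CN cis; N3 cis, CN trans; N3 trans, CN trans.

6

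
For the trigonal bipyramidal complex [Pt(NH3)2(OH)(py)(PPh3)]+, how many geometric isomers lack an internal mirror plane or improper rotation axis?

3

Placing the ligands in turn and identifying arrangements related by rotation or reflection leaves 7 distinct geometric isomers.
Of these, 3 lack any improper symmetry element and so occur as enantiomeric pairs, giving 7 + 3 = 10 stereoisomers in total.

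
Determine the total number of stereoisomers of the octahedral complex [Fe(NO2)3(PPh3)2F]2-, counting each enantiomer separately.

3

Systematic placement gives 3 geometric isomers: NO2 mer, PPh3 trans; NO2 fac, PPh3 cis; NO2 mer, PPh3 cis.
Each arrangement has an internal mirror plane or centre of symmetry, so none is chiral.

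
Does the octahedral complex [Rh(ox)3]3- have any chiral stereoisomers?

yes

Each ox is bidentate and must span two cis positions.
Only one geometric arrangement is possible; it has no improper symmetry element, so it exists as a pair of enantiomers (2 stereoisomers).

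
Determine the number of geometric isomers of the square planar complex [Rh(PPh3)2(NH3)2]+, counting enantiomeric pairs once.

In a square planar complex each vertex has one trans partner and two cis neighbours.
The distinct arrangements are (2 in all): PPh3 cis; PPh3 trans.

2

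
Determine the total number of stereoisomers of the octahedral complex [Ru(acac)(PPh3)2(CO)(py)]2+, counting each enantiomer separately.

In an octahedral complex each vertex has one trans partner and four cis neighbours.
Each acac is bidentate and must span two cis positions.
The distinct arrangements are (4 in all): PPh3 cis (3 arrangements, 2 chiral); PPh3 trans.
Of these, 2 lack any improper symmetry element and so occur as enantiomeric pairs, giving 4 + 2 = 6 stereoisomers in total.

6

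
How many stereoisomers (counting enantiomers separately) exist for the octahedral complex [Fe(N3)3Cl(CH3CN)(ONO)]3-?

Working through the distinct placements yields 4 geometric isomers: N3 mer (3 arrangements); N3 fac (chiral).
One of these lacks any improper symmetry element and so occurs as an enantiomeric pair, giving 4 + 1 = 5 stereoisomers in total.

5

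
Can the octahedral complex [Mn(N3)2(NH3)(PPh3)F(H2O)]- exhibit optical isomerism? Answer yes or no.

In an octahedral complex each vertex has one trans partner and four cis neighbours.
Placing the ligands in turn and identifying arrangements related by rotation or reflection leaves 9 distinct geometric isomers.
Of these, 6 lack any improper symmetry element and so occur as enantiomeric pairs, giving 9 + 6 = 15 stereoisomers in total.

yes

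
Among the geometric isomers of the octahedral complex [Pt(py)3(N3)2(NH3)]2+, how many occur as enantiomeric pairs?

0

In an octahedral complex each vertex has one trans partner and four cis neighbours.
Systematic placement gives 3 geometric isomers: py mer, N3 trans; py mer, N3 cis; py fac, N3 cis.
Each arrangement has an internal mirror plane or centre of symmetry, so none is chiral.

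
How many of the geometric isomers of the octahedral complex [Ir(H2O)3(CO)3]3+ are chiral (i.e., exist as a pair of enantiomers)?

The six octahedral sites form three mutually perpendicular trans pairs.
There are 2 geometric isomers: H2O mer; H2O fac.
Each arrangement has an internal mirror plane or centre of symmetry, so none is chiral.

0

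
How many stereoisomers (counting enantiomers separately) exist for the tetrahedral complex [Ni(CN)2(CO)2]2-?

1

Only one geometric arrangement is possible.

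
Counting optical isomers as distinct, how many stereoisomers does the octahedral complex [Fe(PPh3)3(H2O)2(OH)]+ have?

3

The six octahedral sites form three mutually perpendicular trans pairs.
Systematic placement gives 3 geometric isomers: PPh3 mer, H2O trans; PPh3 mer, H2O cis; PPh3 fac, H2O cis.
Each arrangement has an internal mirror plane or centre of symmetry, so none is chiral.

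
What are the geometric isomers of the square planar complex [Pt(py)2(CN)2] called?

In a square planar complex each vertex has one trans partner and two cis neighbours.
Systematic placement gives 2 geometric isomers: py cis; py trans.

cis and trans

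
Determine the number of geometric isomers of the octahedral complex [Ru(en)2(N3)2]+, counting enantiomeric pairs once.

2

Each en is bidentate and must span two cis positions.
The distinct arrangements are (2 in all): N3 trans; N3 cis (chiral).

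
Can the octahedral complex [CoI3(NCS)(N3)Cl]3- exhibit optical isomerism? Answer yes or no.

An octahedron has six vertices in three trans pairs; every non-trans pair is cis.
The distinct arrangements are (4 in all): I mer (3 arrangements); I fac (chiral).
One of these lacks any improper symmetry element and so occurs as an enantiomeric pair, giving 4 + 1 = 5 stereoisomers in total.

yes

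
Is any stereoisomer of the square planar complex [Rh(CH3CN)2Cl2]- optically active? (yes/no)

In a square planar complex each vertex has one trans partner and two cis neighbours.
Systematic placement gives 2 geometric isomers: CH3CN cis; CH3CN trans.
Each arrangement has an internal mirror plane or centre of symmetry, so none is chiral.

no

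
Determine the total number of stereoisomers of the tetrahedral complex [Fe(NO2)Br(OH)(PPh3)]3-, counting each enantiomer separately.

2

All four vertices of a tetrahedron are equivalent and mutually adjacent, so cis/trans isomerism cannot arise.
Only one geometric arrangement is possible; it has no improper symmetry element, so it exists as a pair of enantiomers (2 stereoisomers).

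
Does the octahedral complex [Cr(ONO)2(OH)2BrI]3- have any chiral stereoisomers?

There are 6 geometric isomers: ONO trans, OH trans; ONO cis, OH cis (3 arrangements, 2 chiral); ONO trans, OH cis; ONO cis, OH trans.
Of these, 2 lack any improper symmetry element and so occur as enantiomeric pairs, giving 6 + 2 = 8 stereoisomers in total.

yes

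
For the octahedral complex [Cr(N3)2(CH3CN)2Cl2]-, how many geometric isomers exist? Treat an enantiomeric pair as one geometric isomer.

5

An octahedron has six vertices in three trans pairs; every non-trans pair is cis.
There are 5 geometric isomers: N3 trans, CH3CN trans, Cl trans; N3 cis, CH3CN trans, Cl cis; N3 trans, CH3CN cis, Cl cis; N3 cis, CH3CN cis, Cl cis (chiral); N3 cis, CH3CN cis, Cl trans.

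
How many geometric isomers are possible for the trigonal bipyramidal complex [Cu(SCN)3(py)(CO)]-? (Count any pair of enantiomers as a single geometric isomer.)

The distinct arrangements are (4 in all): py equatorial, CO axial; py axial, CO axial; py equatorial, CO equatorial; py axial, CO equatorial.

4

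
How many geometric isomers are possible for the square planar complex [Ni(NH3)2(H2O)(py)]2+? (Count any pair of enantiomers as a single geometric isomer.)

2

Working through the distinct placements yields 2 geometric isomers: NH3 cis; NH3 trans.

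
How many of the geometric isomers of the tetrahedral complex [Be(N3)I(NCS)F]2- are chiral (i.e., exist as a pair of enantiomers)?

In a tetrahedral complex all four positions are equivalent and every pair of ligands is adjacent — there is no cis/trans distinction.
Only one geometric arrangement is possible; it has no improper symmetry element, so it exists as a pair of enantiomers (2 stereoisomers).

1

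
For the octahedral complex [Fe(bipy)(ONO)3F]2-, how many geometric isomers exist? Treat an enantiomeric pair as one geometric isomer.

2

The six octahedral sites form three mutually perpendicular trans pairs.
Each bipy is bidentate and must span two cis positions.
Working through the distinct placements yields 2 geometric isomers: ONO fac; ONO mer.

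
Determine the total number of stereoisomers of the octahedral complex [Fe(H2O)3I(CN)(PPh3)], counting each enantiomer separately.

5

An octahedron has six vertices in three trans pairs; every non-trans pair is cis.
The distinct arrangements are (4 in all): H2O mer (3 arrangements); H2O fac (chiral).
One of these lacks any improper symmetry element and so occurs as an enantiomeric pair, giving 4 + 1 = 5 stereoisomers in total.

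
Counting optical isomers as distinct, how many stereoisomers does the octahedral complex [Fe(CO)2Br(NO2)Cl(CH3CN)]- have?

An octahedron has six vertices in three trans pairs; every non-trans pair is cis.
Exhaustive case analysis gives 9 geometric isomers.
Of these, 6 lack any improper symmetry element and so occur as enantiomeric pairs, giving 9 + 6 = 15 stereoisomers in total.

15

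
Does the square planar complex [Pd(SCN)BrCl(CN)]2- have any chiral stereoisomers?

no

A square has two trans pairs of vertices; adjacent vertices are cis.
There are 3 geometric isomers: (Br/Cl trans, CN/SCN trans); (Br/SCN trans, CN/Cl trans); (Br/CN trans, Cl/SCN trans).
Each arrangement has an internal mirror plane or centre of symmetry, so none is chiral.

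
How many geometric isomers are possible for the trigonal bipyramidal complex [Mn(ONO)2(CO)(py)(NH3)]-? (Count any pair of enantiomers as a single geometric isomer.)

A trigonal bipyramid has two axial and three equatorial sites, which are chemically inequivalent.
Placing the ligands in turn and identifying arrangements related by rotation or reflection leaves 7 distinct geometric isomers.

7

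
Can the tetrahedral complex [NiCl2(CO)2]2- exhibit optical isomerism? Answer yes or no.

no

In a tetrahedral complex all four positions are equivalent and every pair of ligands is adjacent — there is no cis/trans distinction.
Only one geometric arrangement is possible.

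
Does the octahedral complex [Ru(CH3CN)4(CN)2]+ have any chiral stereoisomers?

The distinct arrangements are (2 in all): CN trans; CN cis.
Each arrangement has an internal mirror plane or centre of symmetry, so none is chiral.

no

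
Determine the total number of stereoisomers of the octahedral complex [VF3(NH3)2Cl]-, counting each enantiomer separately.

3

In an octahedral complex each vertex has one trans partner and four cis neighbours.
Working through the distinct placements yields 3 geometric isomers: F mer, NH3 trans; F fac, NH3 cis; F mer, NH3 cis.
Each arrangement has an internal mirror plane or centre of symmetry, so none is chiral.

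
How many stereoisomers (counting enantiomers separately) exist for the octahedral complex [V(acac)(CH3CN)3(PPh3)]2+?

2

An octahedron has six vertices in three trans pairs; every non-trans pair is cis.
Each acac is bidentate and must span two cis positions.
Systematic placement gives 2 geometric isomers: CH3CN mer; CH3CN fac.
Each arrangement has an internal mirror plane or centre of symmetry, so none is chiral.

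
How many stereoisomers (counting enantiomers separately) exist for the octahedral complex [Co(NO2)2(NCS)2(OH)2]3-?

6

The six octahedral sites form three mutually perpendicular trans pairs.
The distinct arrangements are (5 in all): NO2 trans, NCS trans, OH trans; NO2 cis, NCS trans, OH cis; NO2 cis, NCS cis, OH trans; NO2 cis, NCS cis, OH cis (chiral); NO2 trans, NCS cis, OH cis.
One of these lacks any improper symmetry element and so occurs as an enantiomeric pair, giving 5 + 1 = 6 stereoisomers in total.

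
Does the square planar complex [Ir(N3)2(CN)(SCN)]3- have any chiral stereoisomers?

no

In a square planar complex each vertex has one trans partner and two cis neighbours.
Working through the distinct placements yields 2 geometric isomers: N3 cis; N3 trans.
Each arrangement has an internal mirror plane or centre of symmetry, so none is chiral.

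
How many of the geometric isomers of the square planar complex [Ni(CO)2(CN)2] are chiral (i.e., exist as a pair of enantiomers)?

A square has two trans pairs of vertices; adjacent vertices are cis.
There are 2 geometric isomers: CO cis; CO trans.
Each arrangement has an internal mirror plane or centre of symmetry, so none is chiral.

0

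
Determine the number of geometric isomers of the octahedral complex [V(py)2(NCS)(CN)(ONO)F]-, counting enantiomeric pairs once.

9

An octahedron has six vertices in three trans pairs; every non-trans pair is cis.
Systematic enumeration (placing each ligand type in turn and discarding arrangements equivalent by rotation or reflection) gives 9 geometric isomers.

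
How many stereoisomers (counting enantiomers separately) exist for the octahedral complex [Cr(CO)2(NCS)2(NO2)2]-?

6

An octahedron has six vertices in three trans pairs; every non-trans pair is cis.
Systematic placement gives 5 geometric isomers: CO trans, NCS trans, NO2 trans; CO trans, NCS cis, NO2 cis; CO cis, NCS cis, NO2 trans; CO cis, NCS cis, NO2 cis (chiral); CO cis, NCS trans, NO2 cis.
One of these lacks any improper symmetry element and so occurs as an enantiomeric pair, giving 5 + 1 = 6 stereoisomers in total.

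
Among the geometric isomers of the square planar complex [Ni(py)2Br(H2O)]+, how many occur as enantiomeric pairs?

0

In a square planar complex each vertex has one trans partner and two cis neighbours.
Systematic placement gives 2 geometric isomers: py cis; py trans.
Each arrangement has an internal mirror plane or centre of symmetry, so none is chiral.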